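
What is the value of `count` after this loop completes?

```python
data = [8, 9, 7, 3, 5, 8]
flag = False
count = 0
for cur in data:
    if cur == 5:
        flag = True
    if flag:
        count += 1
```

Count elements after first 5 in [8, 9, 7, 3, 5, 8]
`count` takes the values: 0 → 1 → 2

Answer: 2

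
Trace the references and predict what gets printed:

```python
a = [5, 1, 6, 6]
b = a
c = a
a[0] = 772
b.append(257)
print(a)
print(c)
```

Key concept: multiple aliases.
Step by step:
`a = [5, 1, 6, 6]` → a = [5, 1, 6, 6]
`b = a` → b = [5, 1, 6, 6] (same object as a)
`c = a` → c = [5, 1, 6, 6] (same object as a, b)
`a[0] = 772` → a = [772, 1, 6, 6] (same object as b, c); b = [772, 1, 6, 6] (same object as a, c); c = [772, 1, 6, 6] (same object as a, b)
`b.append(257)` → a = [772, 1, 6, 6, 257] (same object as b, c); b = [772, 1, 6, 6, 257] (same object as a, c); c = [772, 1, 6, 6, 257] (same object as a, b)
`print(a)` → prints [772, 1, 6, 6, 257]
`print(c)` → prints [772, 1, 6, 6, 257]

Answer:
[772, 1, 6, 6, 257]
[772, 1, 6, 6, 257]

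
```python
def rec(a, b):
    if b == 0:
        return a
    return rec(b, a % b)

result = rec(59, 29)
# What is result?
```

rec(59, 29) -> rec(29, 1) -> rec(1, 0) -> 1

Answer: 1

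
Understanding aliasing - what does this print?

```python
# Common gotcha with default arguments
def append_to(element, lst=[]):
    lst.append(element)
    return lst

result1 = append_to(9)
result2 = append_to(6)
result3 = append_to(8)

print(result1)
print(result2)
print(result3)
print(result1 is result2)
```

Key concept: mutable default argument gotcha.
Step by step:
`result1 = append_to(9)` → result1 = [9]
`result2 = append_to(6)` → result1 = [9, 6] (same object as result2); result2 = [9, 6] (same object as result1)
`result3 = append_to(8)` → result1 = [9, 6, 8] (same object as result2, result3); result2 = [9, 6, 8] (same object as result1, result3); result3 = [9, 6, 8] (same object as result1, result2)
`print(result1)` → prints [9, 6, 8]
`print(result2)` → prints [9, 6, 8]
`print(result3)` → prints [9, 6, 8]
`print(result1 is result2)` → prints True

Answer:
[9, 6, 8]
[9, 6, 8]
[9, 6, 8]
True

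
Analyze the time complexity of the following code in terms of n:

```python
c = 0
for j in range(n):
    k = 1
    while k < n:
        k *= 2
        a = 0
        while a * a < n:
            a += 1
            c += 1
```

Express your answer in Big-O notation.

Each loop level contributes: n × log n × √n. Multiplying the contributions gives O(n√n log n).

Answer: O(n√n log n)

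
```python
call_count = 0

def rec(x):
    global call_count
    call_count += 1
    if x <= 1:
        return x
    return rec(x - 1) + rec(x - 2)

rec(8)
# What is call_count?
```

Calls(x) = 1 + Calls(x-1) + Calls(x-2); Calls(0)=Calls(1)=1. For x=8 this gives 67.

Answer: 67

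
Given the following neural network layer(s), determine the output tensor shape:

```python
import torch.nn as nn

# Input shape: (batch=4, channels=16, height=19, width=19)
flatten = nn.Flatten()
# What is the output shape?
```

Input: (4, 16, 19, 19) -> Output: (4, 5776)

Answer: (4, 5776)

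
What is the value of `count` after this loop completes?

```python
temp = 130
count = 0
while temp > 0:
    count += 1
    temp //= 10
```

Count digits by repeated division by 10
`count` takes the values: 0 → 1 → 2 → 3

Answer: 3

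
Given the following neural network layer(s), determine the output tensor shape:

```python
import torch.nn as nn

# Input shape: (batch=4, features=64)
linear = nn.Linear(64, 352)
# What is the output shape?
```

Input: (4, 64) -> Output: (4, 352)

Answer: (4, 352)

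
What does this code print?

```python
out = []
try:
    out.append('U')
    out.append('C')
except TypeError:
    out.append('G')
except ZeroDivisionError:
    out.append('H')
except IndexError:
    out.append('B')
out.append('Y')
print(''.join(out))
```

Execution trace: 'U' (try body) → 'C' (try body, no exception) → 'Y' (after the try/except). Output: UCY

Answer: UCY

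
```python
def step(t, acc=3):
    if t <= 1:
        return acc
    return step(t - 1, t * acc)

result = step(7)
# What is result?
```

Accumulator trace (n, acc): (7, 3) -> (6, 21) -> (5, 126) -> (4, 630) -> (3, 2520) -> (2, 7560) -> (1, 15120) -> return 15120

Answer: 15120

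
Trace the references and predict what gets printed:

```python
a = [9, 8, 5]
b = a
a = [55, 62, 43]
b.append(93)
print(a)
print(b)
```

Key concept: rebinding vs mutation: a is rebound to a new list, b still points at the original.
Step by step:
`a = [9, 8, 5]` → a = [9, 8, 5]
`b = a` → b = [9, 8, 5] (same object as a)
`a = [55, 62, 43]` → a = [55, 62, 43]
`b.append(93)` → b = [9, 8, 5, 93]
`print(a)` → prints [55, 62, 43]
`print(b)` → prints [9, 8, 5, 93]

Answer:
[55, 62, 43]
[9, 8, 5, 93]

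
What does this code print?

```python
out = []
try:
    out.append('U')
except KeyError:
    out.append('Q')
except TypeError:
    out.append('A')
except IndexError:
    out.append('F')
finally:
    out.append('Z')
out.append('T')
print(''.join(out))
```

Execution trace: 'U' (try body, no exception) → 'Z' (finally) → 'T' (after the try/except). Output: UZT

Answer: UZT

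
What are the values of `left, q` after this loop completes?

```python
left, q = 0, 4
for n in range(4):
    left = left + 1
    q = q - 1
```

left goes 0→4, q goes 4→0
`left, q` takes the values: (0, 4) → (1, 4) → (1, 3) → (2, 3) → (2, 2) → (3, 2) → (3, 1) → (4, 1) → (4, 0)

Answer: 4, 0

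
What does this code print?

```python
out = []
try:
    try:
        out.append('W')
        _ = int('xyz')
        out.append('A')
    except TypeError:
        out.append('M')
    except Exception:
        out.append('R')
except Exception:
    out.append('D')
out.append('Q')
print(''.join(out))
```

Execution trace: 'W' (inner try body) → 'R' (inner except Exception) → 'Q' (after the try/except). Output: WRQ

Answer: WRQ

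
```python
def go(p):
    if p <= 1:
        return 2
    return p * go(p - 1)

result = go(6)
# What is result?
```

go(6) = 6 * 5 * 4 * 3 * 2 * 2 = 1440

Answer: 1440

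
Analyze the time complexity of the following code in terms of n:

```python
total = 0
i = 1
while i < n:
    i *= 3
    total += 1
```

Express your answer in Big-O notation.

Each loop level contributes: log n. Multiplying the contributions gives O(log n).

Answer: O(log n)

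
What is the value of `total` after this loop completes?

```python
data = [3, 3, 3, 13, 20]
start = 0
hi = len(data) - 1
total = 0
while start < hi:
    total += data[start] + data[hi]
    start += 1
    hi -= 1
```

Sum of pairs from ends
`total` takes the values: 0 → 23 → 39

Answer: 39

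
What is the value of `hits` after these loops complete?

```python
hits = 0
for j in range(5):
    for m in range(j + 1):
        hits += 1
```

Triangle: 1 + 2 + ... + 5
`hits` takes the values: 0 → 1 → 2 → 3 → 4 → 5 → 6 → 7 → 8 → 9 → 10 → 11 → 12 → 13 → 14 → 15

Answer: 15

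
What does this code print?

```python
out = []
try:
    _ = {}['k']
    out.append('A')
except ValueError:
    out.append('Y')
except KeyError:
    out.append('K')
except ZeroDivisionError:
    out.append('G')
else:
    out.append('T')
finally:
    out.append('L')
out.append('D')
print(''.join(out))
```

Execution trace: 'K' (except KeyError) → 'L' (finally) → 'D' (after the try/except). Output: KLD

Answer: KLD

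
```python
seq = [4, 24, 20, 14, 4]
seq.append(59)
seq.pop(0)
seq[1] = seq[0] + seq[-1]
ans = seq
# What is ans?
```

Trace:
`seq = [4, 24, 20, 14, 4]` → seq = [4, 24, 20, 14, 4]
`seq.append(59)` → seq = [4, 24, 20, 14, 4, 59]
`seq.pop(0)` → seq = [24, 20, 14, 4, 59]
`seq[1] = seq[0] + seq[-1]` → seq = [24, 83, 14, 4, 59]
`ans = seq` → ans = [24, 83, 14, 4, 59]
So ans = [24, 83, 14, 4, 59]

Answer: [24, 83, 14, 4, 59]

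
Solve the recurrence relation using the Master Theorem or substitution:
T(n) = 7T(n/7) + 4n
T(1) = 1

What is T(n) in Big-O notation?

By Master Theorem: a=7, b=7, f(n)=4n. Since log_7(7) = 1 and f(n) = Θ(n^1), Case 2 applies. T(n) = O(n log n).

Answer: O(n log n)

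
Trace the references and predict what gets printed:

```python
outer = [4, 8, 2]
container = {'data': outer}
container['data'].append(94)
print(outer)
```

Key concept: dict holds reference to list.
Step by step:
`outer = [4, 8, 2]` → outer = [4, 8, 2]
`container = {'data': outer}` → container = {'data': [4, 8, 2]}
`container['data'].append(94)` → outer = [4, 8, 2, 94]; container = {'data': [4, 8, 2, 94]}
`print(outer)` → prints [4, 8, 2, 94]

Answer: [4, 8, 2, 94]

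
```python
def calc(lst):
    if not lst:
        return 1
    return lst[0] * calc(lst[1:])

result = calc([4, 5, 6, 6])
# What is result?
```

Product over [4, 5, 6, 6] = 4 * 5 * 6 * 6 = 720

Answer: 720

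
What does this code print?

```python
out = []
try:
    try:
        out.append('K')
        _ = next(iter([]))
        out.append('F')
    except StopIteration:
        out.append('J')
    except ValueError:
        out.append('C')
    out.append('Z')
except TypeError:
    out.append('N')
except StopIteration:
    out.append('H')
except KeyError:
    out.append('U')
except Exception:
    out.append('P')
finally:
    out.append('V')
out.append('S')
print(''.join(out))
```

Execution trace: 'K' (inner try body) → 'J' (inner except StopIteration) → 'Z' (try body, no exception) → 'V' (finally) → 'S' (after the try/except). Output: KJZVS

Answer: KJZVS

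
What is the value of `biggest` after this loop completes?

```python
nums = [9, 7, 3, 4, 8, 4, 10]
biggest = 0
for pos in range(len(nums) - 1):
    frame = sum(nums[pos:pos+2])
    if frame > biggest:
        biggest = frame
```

Max sum of 2-element window in [9, 7, 3, 4, 8, 4, 10]
`biggest` takes the values: 0 → 16

Answer: 16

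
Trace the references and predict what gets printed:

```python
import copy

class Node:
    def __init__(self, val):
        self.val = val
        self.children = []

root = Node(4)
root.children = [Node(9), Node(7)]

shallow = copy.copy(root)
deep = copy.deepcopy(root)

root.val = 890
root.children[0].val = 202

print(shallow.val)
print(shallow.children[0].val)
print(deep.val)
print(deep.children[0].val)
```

Key concept: deep copy with custom objects.
Step by step:
`root = Node(4)` → root = Node(val=4, children=[])
`root.children = [Node(9), Node(7)]` → root = Node(val=4, children=[Node(val=9, children=[]), Node(val=7, children=[])])
`shallow = copy.copy(root)` → shallow = Node(val=4, children=[Node(val=9, children=[]), Node(val=7, children=[])])
`deep = copy.deepcopy(root)` → deep = Node(val=4, children=[Node(val=9, children=[]), Node(val=7, children=[])])
`root.val = 890` → root = Node(val=890, children=[Node(val=9, children=[]), Node(val=7, children=[])])
`root.children[0].val = 202` → root = Node(val=890, children=[Node(val=202, children=[]), Node(val=7, children=[])]); shallow = Node(val=4, children=[Node(val=202, children=[]), Node(val=7, children=[])])
`print(shallow.val)` → prints 4
`print(shallow.children[0].val)` → prints 202
`print(deep.val)` → prints 4
`print(deep.children[0].val)` → prints 9

Answer:
4
202
4
9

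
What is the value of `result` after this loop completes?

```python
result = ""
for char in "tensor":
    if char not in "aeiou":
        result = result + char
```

Remove vowels from 'tensor'
`result` takes the values: "" → "t" → "tn" → "tns" → "tnsr"

Answer: "tnsr"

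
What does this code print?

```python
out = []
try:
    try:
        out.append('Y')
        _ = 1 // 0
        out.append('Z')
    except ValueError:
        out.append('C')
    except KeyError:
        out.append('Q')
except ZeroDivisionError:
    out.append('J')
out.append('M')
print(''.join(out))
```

Execution trace: 'Y' (try body) → 'J' (outer except ZeroDivisionError) → 'M' (after the try/except). Output: YJM

Answer: YJM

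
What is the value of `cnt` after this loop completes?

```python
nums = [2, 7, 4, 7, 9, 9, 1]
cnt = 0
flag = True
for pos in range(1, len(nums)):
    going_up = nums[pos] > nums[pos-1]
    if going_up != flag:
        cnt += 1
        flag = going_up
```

Count direction changes in [2, 7, 4, 7, 9, 9, 1]
`cnt` takes the values: 0 → 1 → 2 → 3

Answer: 3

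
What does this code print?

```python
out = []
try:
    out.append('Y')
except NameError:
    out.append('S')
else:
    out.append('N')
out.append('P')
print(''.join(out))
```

Execution trace: 'Y' (try body, no exception) → 'N' (else) → 'P' (after the try/except). Output: YNP

Answer: YNP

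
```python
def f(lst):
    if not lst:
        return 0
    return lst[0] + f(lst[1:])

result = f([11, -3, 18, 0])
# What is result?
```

11 + (-3) + 18 + 0 + 0 = 26

Answer: 26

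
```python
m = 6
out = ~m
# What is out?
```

Trace:
`m = 6` → m = 6
`out = ~m` → out = -7
So out = -7

Answer: -7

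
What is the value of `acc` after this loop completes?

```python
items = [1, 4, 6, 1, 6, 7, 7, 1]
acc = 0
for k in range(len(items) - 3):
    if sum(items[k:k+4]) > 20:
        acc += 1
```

Count windows with sum > 20
`acc` takes the values: 0 → 1 → 2

Answer: 2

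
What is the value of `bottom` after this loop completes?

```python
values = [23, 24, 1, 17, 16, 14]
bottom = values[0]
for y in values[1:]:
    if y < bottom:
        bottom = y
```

Minimum of [23, 24, 1, 17, 16, 14]
`bottom` takes the values: 23 → 1

Answer: 1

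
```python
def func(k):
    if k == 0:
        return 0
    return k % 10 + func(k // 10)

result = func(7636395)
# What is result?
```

Sum of digits of 7636395: 5 + 9 + 3 + 6 + 3 + 6 + 7 = 39

Answer: 39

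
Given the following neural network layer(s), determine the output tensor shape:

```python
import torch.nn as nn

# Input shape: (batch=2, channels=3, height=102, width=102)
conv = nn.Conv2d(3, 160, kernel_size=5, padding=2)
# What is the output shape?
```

Input: (2, 3, 102, 102) -> Output: (2, 160, 102, 102)

Answer: (2, 160, 102, 102)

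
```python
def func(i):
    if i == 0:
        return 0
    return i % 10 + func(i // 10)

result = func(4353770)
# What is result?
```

Sum of digits of 4353770: 0 + 7 + 7 + 3 + 5 + 3 + 4 = 29

Answer: 29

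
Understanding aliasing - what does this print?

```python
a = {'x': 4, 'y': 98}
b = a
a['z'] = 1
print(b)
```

Key concept: dict aliasing.
Step by step:
`a = {'x': 4, 'y': 98}` → a = {'x': 4, 'y': 98}
`b = a` → b = {'x': 4, 'y': 98} (same object as a)
`a['z'] = 1` → a = {'x': 4, 'y': 98, 'z': 1} (same object as b); b = {'x': 4, 'y': 98, 'z': 1} (same object as a)
`print(b)` → prints {'x': 4, 'y': 98, 'z': 1}

Answer: {'x': 4, 'y': 98, 'z': 1}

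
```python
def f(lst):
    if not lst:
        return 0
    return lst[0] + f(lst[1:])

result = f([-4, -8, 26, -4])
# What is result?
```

(-4) + (-8) + 26 + (-4) + 0 = 10

Answer: 10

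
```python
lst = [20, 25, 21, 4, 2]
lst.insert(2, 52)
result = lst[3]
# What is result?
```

Trace:
`lst = [20, 25, 21, 4, 2]` → lst = [20, 25, 21, 4, 2]
`lst.insert(2, 52)` → lst = [20, 25, 52, 21, 4, 2]
`result = lst[3]` → result = 21
So result = 21

Answer: 21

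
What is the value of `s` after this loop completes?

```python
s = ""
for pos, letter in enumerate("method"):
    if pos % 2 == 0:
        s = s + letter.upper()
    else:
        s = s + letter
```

Uppercase even positions in 'method'
`s` takes the values: "" → "M" → "Me" → "MeT" → "MeTh" → "MeThO" → "MeThOd"

Answer: "MeThOd"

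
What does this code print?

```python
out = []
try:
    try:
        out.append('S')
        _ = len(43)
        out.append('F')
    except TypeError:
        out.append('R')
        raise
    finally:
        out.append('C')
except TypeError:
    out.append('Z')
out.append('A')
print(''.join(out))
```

Execution trace: 'S' (inner try body) → 'R' (inner except TypeError) → 'C' (inner finally) → 'Z' (outer except TypeError) → 'A' (after the try/except). Output: SRCZA

Answer: SRCZA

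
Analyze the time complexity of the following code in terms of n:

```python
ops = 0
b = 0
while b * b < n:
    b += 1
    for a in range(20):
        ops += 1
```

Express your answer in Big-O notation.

Each loop level contributes: √n × 1. Multiplying the contributions gives O(√n).

Answer: O(√n)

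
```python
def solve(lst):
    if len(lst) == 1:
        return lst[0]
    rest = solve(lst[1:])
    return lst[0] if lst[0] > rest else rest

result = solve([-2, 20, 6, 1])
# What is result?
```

Recursive max over [-2, 20, 6, 1] = 20

Answer: 20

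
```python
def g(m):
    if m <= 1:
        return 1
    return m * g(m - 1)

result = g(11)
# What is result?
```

g(11) = 11 * 10 * 9 * 8 * 7 * 6 * 5 * 4 * 3 * 2 * 1 = 39916800

Answer: 39916800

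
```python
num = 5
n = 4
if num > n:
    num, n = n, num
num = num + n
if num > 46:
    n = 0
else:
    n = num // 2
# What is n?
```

Trace:
`num = 5` → num = 5
`n = 4` → n = 4
`if num > n: ...` → num > n is True → num = 4; n = 5
`num = num + n` → num = 9
`if num > 46: ...` → num > 46 is False, take else branch → n = 4
So n = 4

Answer: 4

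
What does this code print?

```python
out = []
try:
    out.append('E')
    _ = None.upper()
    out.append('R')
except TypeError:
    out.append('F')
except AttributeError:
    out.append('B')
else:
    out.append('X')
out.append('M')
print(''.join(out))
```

Execution trace: 'E' (try body) → 'B' (except AttributeError) → 'M' (after the try/except). Output: EBM

Answer: EBM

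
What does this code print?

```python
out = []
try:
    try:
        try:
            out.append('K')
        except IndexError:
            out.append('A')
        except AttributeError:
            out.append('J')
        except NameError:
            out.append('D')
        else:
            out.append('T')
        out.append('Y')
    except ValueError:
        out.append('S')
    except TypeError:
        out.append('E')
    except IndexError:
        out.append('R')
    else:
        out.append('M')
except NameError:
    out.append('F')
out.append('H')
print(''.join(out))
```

Execution trace: 'K' (inner try body, no exception) → 'T' (inner else) → 'Y' (try body, no exception) → 'M' (else) → 'H' (after the try/except). Output: KTYMH

Answer: KTYMH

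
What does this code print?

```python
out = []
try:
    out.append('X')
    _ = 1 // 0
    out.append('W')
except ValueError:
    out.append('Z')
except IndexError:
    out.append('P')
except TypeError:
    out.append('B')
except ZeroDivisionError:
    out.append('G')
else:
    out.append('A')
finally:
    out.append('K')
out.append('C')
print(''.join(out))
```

Execution trace: 'X' (try body) → 'G' (except ZeroDivisionError) → 'K' (finally) → 'C' (after the try/except). Output: XGKC

Answer: XGKC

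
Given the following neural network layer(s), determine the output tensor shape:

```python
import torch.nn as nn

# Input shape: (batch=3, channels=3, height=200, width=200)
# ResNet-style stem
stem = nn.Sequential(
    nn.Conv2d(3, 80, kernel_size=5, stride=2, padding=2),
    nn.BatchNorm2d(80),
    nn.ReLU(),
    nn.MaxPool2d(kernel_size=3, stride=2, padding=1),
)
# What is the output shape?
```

Input: (3, 3, 200, 200) -> after Conv2d 5x5 stride=2: (3, 80, 100, 100) -> Output: (3, 80, 50, 50)

Answer: (3, 80, 50, 50)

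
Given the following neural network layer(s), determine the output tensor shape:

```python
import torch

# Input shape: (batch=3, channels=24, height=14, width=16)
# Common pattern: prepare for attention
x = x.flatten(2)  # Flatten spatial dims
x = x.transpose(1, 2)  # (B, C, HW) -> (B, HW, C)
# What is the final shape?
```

Input: (3, 24, 14, 16) -> after flatten(2): (3, 24, 224) -> Output: (3, 224, 24)

Answer: (3, 224, 24)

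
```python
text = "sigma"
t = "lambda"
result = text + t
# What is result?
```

Trace:
`text = "sigma"` → text = 'sigma'
`t = "lambda"` → t = 'lambda'
`result = text + t` → result = 'sigmalambda'
So result = 'sigmalambda'

Answer: 'sigmalambda'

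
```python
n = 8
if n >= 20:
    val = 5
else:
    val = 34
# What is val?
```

Trace:
`n = 8` → n = 8
`if n >= 20: ...` → n >= 20 is False, take else branch → val = 34
So val = 34

Answer: 34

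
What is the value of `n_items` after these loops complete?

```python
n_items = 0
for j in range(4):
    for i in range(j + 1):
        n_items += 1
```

Triangle: 1 + 2 + ... + 4
`n_items` takes the values: 0 → 1 → 2 → 3 → 4 → 5 → 6 → 7 → 8 → 9 → 10

Answer: 10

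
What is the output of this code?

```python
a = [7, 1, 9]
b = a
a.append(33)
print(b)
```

Key concept: basic list aliasing.
Step by step:
`a = [7, 1, 9]` → a = [7, 1, 9]
`b = a` → b = [7, 1, 9] (same object as a)
`a.append(33)` → a = [7, 1, 9, 33] (same object as b); b = [7, 1, 9, 33] (same object as a)
`print(b)` → prints [7, 1, 9, 33]

Answer: [7, 1, 9, 33]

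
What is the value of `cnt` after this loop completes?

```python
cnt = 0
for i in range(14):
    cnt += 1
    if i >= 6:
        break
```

Loop breaks when i reaches 6, cnt is 7
`cnt` takes the values: 0 → 1 → 2 → 3 → 4 → 5 → 6 → 7

Answer: 7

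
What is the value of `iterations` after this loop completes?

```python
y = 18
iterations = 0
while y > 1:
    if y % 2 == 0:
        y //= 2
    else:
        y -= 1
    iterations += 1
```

Steps to reduce 18 to 1
`iterations` takes the values: 0 → 1 → 2 → 3 → 4 → 5

Answer: 5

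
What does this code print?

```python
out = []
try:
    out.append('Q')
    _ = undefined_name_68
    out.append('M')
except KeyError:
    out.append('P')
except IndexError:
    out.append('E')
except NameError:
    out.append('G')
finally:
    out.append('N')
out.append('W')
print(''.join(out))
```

Execution trace: 'Q' (try body) → 'G' (except NameError) → 'N' (finally) → 'W' (after the try/except). Output: QGNW

Answer: QGNW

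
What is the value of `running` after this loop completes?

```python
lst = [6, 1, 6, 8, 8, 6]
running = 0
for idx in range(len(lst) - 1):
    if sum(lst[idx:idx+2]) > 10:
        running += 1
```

Count windows with sum > 10
`running` takes the values: 0 → 1 → 2 → 3

Answer: 3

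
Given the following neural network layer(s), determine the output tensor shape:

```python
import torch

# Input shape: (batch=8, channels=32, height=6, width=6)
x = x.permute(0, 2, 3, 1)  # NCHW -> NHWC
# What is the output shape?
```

Input: (8, 32, 6, 6) -> Output: (8, 6, 6, 32)

Answer: (8, 6, 6, 32)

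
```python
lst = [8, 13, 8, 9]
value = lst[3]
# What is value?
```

Trace:
`lst = [8, 13, 8, 9]` → lst = [8, 13, 8, 9]
`value = lst[3]` → value = 9
So value = 9

Answer: 9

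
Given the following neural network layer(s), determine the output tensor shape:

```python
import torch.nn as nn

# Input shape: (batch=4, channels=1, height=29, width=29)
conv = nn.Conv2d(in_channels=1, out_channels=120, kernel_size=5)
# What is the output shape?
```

Input: (4, 1, 29, 29) -> Output: (4, 120, 25, 25)

Answer: (4, 120, 25, 25)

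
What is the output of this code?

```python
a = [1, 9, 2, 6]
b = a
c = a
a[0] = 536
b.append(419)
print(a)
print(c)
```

Key concept: multiple aliases.
Step by step:
`a = [1, 9, 2, 6]` → a = [1, 9, 2, 6]
`b = a` → b = [1, 9, 2, 6] (same object as a)
`c = a` → c = [1, 9, 2, 6] (same object as a, b)
`a[0] = 536` → a = [536, 9, 2, 6] (same object as b, c); b = [536, 9, 2, 6] (same object as a, c); c = [536, 9, 2, 6] (same object as a, b)
`b.append(419)` → a = [536, 9, 2, 6, 419] (same object as b, c); b = [536, 9, 2, 6, 419] (same object as a, c); c = [536, 9, 2, 6, 419] (same object as a, b)
`print(a)` → prints [536, 9, 2, 6, 419]
`print(c)` → prints [536, 9, 2, 6, 419]

Answer:
[536, 9, 2, 6, 419]
[536, 9, 2, 6, 419]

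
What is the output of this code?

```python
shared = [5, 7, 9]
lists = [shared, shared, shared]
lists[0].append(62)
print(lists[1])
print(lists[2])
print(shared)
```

Key concept: list of same reference.
Step by step:
`shared = [5, 7, 9]` → shared = [5, 7, 9]
`lists = [shared, shared, shared]` → lists = [[5, 7, 9], [5, 7, 9], [5, 7, 9]]
`lists[0].append(62)` → shared = [5, 7, 9, 62]; lists = [[5, 7, 9, 62], [5, 7, 9, 62], [5, 7, 9, 62]]
`print(lists[1])` → prints [5, 7, 9, 62]
`print(lists[2])` → prints [5, 7, 9, 62]
`print(shared)` → prints [5, 7, 9, 62]

Answer:
[5, 7, 9, 62]
[5, 7, 9, 62]
[5, 7, 9, 62]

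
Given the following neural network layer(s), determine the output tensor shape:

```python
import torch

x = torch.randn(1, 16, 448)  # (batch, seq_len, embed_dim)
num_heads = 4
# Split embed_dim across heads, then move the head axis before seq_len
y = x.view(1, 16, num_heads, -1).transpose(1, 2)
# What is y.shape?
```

Input: (1, 16, 448) -> head_dim = 448 // 4 = 112; after view: (1, 16, 4, 112) -> after transpose(1, 2): (1, 4, 16, 112) -> Output: (1, 4, 16, 112)

Answer: (1, 4, 16, 112)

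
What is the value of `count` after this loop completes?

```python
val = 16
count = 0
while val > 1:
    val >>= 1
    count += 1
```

Count right shifts until 1
`count` takes the values: 0 → 1 → 2 → 3 → 4

Answer: 4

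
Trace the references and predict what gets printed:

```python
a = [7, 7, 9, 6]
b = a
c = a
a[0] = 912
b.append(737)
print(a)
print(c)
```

Key concept: multiple aliases.
Step by step:
`a = [7, 7, 9, 6]` → a = [7, 7, 9, 6]
`b = a` → b = [7, 7, 9, 6] (same object as a)
`c = a` → c = [7, 7, 9, 6] (same object as a, b)
`a[0] = 912` → a = [912, 7, 9, 6] (same object as b, c); b = [912, 7, 9, 6] (same object as a, c); c = [912, 7, 9, 6] (same object as a, b)
`b.append(737)` → a = [912, 7, 9, 6, 737] (same object as b, c); b = [912, 7, 9, 6, 737] (same object as a, c); c = [912, 7, 9, 6, 737] (same object as a, b)
`print(a)` → prints [912, 7, 9, 6, 737]
`print(c)` → prints [912, 7, 9, 6, 737]

Answer:
[912, 7, 9, 6, 737]
[912, 7, 9, 6, 737]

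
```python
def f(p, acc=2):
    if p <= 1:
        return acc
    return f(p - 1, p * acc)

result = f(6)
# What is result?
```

Accumulator trace (n, acc): (6, 2) -> (5, 12) -> (4, 60) -> (3, 240) -> (2, 720) -> (1, 1440) -> return 1440

Answer: 1440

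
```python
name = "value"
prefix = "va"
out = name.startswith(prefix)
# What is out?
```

Trace:
`name = "value"` → name = 'value'
`prefix = "va"` → prefix = 'va'
`out = name.startswith(prefix)` → out = True
So out = True

Answer: True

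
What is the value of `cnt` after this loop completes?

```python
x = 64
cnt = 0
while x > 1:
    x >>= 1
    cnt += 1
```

Count right shifts until 1
`cnt` takes the values: 0 → 1 → 2 → 3 → 4 → 5 → 6

Answer: 6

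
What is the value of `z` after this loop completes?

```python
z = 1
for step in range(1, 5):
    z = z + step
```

Start at 1, add 1 through 4
`z` takes the values: 1 → 2 → 4 → 7 → 11

Answer: 11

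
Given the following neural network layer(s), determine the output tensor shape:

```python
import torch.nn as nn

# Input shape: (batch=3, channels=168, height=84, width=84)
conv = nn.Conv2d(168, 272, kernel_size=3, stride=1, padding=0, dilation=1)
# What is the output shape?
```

Input: (3, 168, 84, 84) -> Output: (3, 272, 82, 82)

Answer: (3, 272, 82, 82)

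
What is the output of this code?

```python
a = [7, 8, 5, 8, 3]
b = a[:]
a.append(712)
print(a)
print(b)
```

Key concept: slice [:] creates copy.
Step by step:
`a = [7, 8, 5, 8, 3]` → a = [7, 8, 5, 8, 3]
`b = a[:]` → b = [7, 8, 5, 8, 3]
`a.append(712)` → a = [7, 8, 5, 8, 3, 712]
`print(a)` → prints [7, 8, 5, 8, 3, 712]
`print(b)` → prints [7, 8, 5, 8, 3]

Answer:
[7, 8, 5, 8, 3, 712]
[7, 8, 5, 8, 3]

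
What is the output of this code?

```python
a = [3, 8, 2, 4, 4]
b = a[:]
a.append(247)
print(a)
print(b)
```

Key concept: slice [:] creates copy.
Step by step:
`a = [3, 8, 2, 4, 4]` → a = [3, 8, 2, 4, 4]
`b = a[:]` → b = [3, 8, 2, 4, 4]
`a.append(247)` → a = [3, 8, 2, 4, 4, 247]
`print(a)` → prints [3, 8, 2, 4, 4, 247]
`print(b)` → prints [3, 8, 2, 4, 4]

Answer:
[3, 8, 2, 4, 4, 247]
[3, 8, 2, 4, 4]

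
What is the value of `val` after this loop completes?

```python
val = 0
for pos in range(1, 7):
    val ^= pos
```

XOR of 1 to 6
`val` takes the values: 0 → 1 → 3 → 0 → 4 → 1 → 7

Answer: 7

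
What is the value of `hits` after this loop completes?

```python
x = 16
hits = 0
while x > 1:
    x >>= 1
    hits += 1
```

Count right shifts until 1
`hits` takes the values: 0 → 1 → 2 → 3 → 4

Answer: 4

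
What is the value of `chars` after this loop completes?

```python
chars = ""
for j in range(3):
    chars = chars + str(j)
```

Concatenate digits 0 to 2
`chars` takes the values: "" → "0" → "01" → "012"

Answer: "012"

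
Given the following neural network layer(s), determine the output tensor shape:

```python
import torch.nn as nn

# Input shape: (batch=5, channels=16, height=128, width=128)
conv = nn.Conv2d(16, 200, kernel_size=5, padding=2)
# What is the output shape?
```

Input: (5, 16, 128, 128) -> Output: (5, 200, 128, 128)

Answer: (5, 200, 128, 128)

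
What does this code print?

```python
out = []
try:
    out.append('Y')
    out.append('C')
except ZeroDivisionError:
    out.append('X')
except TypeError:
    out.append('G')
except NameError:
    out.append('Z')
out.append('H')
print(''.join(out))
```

Execution trace: 'Y' (try body) → 'C' (try body, no exception) → 'H' (after the try/except). Output: YCH

Answer: YCH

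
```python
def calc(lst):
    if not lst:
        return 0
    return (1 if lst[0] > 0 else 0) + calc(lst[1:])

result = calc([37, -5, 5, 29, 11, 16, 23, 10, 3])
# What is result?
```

Count of positive elements in [37, -5, 5, 29, 11, 16, 23, 10, 3] = 8

Answer: 8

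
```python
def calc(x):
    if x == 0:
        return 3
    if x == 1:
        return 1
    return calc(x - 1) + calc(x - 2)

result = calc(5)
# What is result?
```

Build up from base cases: calc(0)=3, calc(1)=1, calc(2)=4, calc(3)=5, calc(4)=9, calc(5)=14

Answer: 14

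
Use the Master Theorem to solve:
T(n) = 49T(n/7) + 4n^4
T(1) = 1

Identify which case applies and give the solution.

a=49, b=7, f(n)=4n^4. log_7(49) = 2. Since c=4 > 2 and the regularity condition holds (49(n/7)^4 = (49/7^4)n^4 with 49/7^4 < 1), Case 3 applies: T(n) = Θ(f(n)) = O(n^4).

Answer: O(n^4) - Case 3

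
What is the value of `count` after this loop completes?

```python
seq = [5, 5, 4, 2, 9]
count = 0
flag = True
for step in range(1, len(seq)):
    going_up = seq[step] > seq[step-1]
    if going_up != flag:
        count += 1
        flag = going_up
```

Count direction changes in [5, 5, 4, 2, 9]
`count` takes the values: 0 → 1 → 2

Answer: 2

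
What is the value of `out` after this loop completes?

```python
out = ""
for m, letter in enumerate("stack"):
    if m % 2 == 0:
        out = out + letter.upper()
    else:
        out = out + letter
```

Uppercase even positions in 'stack'
`out` takes the values: "" → "S" → "St" → "StA" → "StAc" → "StAcK"

Answer: "StAcK"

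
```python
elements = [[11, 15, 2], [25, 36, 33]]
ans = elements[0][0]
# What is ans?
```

Trace:
`elements = [[11, 15, 2], [25, 36, 33]]` → elements = [[11, 15, 2], [25, 36, 33]]
`ans = elements[0][0]` → ans = 11
So ans = 11

Answer: 11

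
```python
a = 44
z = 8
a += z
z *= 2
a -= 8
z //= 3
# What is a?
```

Trace:
`a = 44` → a = 44
`z = 8` → z = 8
`a += z` → a = 52
`z *= 2` → z = 16
`a -= 8` → a = 44
`z //= 3` → z = 5
So a = 44

Answer: 44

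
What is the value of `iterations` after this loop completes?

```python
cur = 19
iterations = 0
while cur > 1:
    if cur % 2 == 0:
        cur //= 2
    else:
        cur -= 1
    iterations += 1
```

Steps to reduce 19 to 1
`iterations` takes the values: 0 → 1 → 2 → 3 → 4 → 5 → 6

Answer: 6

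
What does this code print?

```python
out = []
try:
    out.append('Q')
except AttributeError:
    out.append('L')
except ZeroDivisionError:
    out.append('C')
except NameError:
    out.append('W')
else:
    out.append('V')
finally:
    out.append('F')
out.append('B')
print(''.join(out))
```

Execution trace: 'Q' (try body, no exception) → 'V' (else) → 'F' (finally) → 'B' (after the try/except). Output: QVFB

Answer: QVFB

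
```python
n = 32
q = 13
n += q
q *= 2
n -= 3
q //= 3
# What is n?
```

Trace:
`n = 32` → n = 32
`q = 13` → q = 13
`n += q` → n = 45
`q *= 2` → q = 26
`n -= 3` → n = 42
`q //= 3` → q = 8
So n = 42

Answer: 42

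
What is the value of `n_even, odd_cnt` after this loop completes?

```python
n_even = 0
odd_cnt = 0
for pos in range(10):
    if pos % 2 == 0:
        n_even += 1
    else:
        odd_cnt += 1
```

Count evens and odds in range(10)
`n_even, odd_cnt` takes the values: (0, 0) → (1, 0) → (1, 1) → (2, 1) → (2, 2) → (3, 2) → (3, 3) → (4, 3) → (4, 4) → (5, 4) → (5, 5)

Answer: 5, 5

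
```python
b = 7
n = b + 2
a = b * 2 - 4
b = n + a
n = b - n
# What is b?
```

Trace:
`b = 7` → b = 7
`n = b + 2` → n = 9
`a = b * 2 - 4` → a = 10
`b = n + a` → b = 19
`n = b - n` → n = 10
So b = 19

Answer: 19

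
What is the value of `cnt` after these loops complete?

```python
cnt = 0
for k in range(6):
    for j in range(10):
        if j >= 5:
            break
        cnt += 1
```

Inner breaks at 5, outer runs 6 times
`cnt` takes the values: 0 → 1 → 2 → 3 → 4 → 5 → 6 → 7 → 8 → 9 → 10 → 11 → 12 → 13 → 14 → 15 → 16 → 17 → 18 → 19 → 20 → 21 → 22 → 23 → 24 → 25 → 26 → 27 → 28 → 29 → 30

Answer: 30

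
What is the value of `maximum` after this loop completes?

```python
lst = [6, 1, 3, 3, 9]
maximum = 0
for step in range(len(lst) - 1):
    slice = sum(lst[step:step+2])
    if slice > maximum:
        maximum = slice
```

Max sum of 2-element window in [6, 1, 3, 3, 9]
`maximum` takes the values: 0 → 7 → 12

Answer: 12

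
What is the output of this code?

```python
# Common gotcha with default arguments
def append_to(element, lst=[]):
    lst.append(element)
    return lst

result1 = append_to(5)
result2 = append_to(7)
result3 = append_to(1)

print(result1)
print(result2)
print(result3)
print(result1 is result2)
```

Key concept: mutable default argument gotcha.
Step by step:
`result1 = append_to(5)` → result1 = [5]
`result2 = append_to(7)` → result1 = [5, 7] (same object as result2); result2 = [5, 7] (same object as result1)
`result3 = append_to(1)` → result1 = [5, 7, 1] (same object as result2, result3); result2 = [5, 7, 1] (same object as result1, result3); result3 = [5, 7, 1] (same object as result1, result2)
`print(result1)` → prints [5, 7, 1]
`print(result2)` → prints [5, 7, 1]
`print(result3)` → prints [5, 7, 1]
`print(result1 is result2)` → prints True

Answer:
[5, 7, 1]
[5, 7, 1]
[5, 7, 1]
True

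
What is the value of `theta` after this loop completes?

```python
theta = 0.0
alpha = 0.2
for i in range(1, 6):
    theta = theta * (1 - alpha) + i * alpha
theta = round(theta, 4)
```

Moving average with lr=0.2
`theta` takes the values: 0.0 → 0.2 → 0.56 → 1.048 → 1.6384 → 2.31072 → 2.3107

Answer: 2.3107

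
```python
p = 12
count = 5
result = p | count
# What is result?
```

Trace:
`p = 12` → p = 12
`count = 5` → count = 5
`result = p | count` → result = 13
So result = 13

Answer: 13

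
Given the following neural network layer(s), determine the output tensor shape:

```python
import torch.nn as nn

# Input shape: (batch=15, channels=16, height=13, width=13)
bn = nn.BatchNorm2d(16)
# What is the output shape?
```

Input: (15, 16, 13, 13) -> Output: (15, 16, 13, 13)

Answer: (15, 16, 13, 13)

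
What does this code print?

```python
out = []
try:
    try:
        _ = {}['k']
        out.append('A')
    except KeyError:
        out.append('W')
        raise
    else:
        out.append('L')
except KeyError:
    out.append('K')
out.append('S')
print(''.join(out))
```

Execution trace: 'W' (inner except KeyError) → 'K' (outer except KeyError) → 'S' (after the try/except). Output: WKS

Answer: WKS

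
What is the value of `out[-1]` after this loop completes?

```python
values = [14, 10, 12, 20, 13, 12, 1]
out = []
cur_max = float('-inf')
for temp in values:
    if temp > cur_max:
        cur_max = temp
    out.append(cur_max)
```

Running max ends at 20
`out` takes the values: [] → [14] → [14, 14] → [14, 14, 14] → [14, 14, 14, 20] → [14, 14, 14, 20, 20] → [14, 14, 14, 20, 20, 20] → [14, 14, 14, 20, 20, 20, 20]
So `out[-1]` = 20

Answer: 20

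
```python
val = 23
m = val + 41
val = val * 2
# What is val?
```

Trace:
`val = 23` → val = 23
`m = val + 41` → m = 64
`val = val * 2` → val = 46
So val = 46

Answer: 46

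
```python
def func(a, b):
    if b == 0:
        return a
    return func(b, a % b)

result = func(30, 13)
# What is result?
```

func(30, 13) -> func(13, 4) -> func(4, 1) -> func(1, 0) -> 1

Answer: 1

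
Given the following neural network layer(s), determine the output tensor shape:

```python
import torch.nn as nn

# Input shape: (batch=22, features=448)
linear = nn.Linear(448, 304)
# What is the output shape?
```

Input: (22, 448) -> Output: (22, 304)

Answer: (22, 304)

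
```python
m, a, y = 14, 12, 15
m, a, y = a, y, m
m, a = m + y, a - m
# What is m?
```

Trace:
`m, a, y = 14, 12, 15` → m = 14; a = 12; y = 15
`m, a, y = a, y, m` → m = 12; a = 15; y = 14
`m, a = m + y, a - m` → m = 26; a = 3
So m = 26

Answer: 26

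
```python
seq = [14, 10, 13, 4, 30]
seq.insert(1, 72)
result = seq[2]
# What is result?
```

Trace:
`seq = [14, 10, 13, 4, 30]` → seq = [14, 10, 13, 4, 30]
`seq.insert(1, 72)` → seq = [14, 72, 10, 13, 4, 30]
`result = seq[2]` → result = 10
So result = 10

Answer: 10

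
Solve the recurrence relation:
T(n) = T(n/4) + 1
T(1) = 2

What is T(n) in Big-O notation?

Each step divides n by 4 and adds 1. After log_4(n) steps we reach T(1)=2. So T(n) = 1·log_4(n) + 2 = O(log n).

Answer: O(log n)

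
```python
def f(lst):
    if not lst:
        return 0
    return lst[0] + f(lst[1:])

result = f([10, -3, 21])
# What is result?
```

10 + (-3) + 21 + 0 = 28

Answer: 28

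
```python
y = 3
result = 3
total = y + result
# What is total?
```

Trace:
`y = 3` → y = 3
`result = 3` → result = 3
`total = y + result` → total = 6
So total = 6

Answer: 6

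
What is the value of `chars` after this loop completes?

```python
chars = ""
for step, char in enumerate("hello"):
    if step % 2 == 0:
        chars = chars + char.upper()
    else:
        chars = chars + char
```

Uppercase even positions in 'hello'
`chars` takes the values: "" → "H" → "He" → "HeL" → "HeLl" → "HeLlO"

Answer: "HeLlO"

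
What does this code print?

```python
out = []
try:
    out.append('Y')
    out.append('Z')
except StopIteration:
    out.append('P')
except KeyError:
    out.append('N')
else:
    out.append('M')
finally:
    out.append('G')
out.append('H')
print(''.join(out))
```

Execution trace: 'Y' (try body) → 'Z' (try body, no exception) → 'M' (else) → 'G' (finally) → 'H' (after the try/except). Output: YZMGH

Answer: YZMGH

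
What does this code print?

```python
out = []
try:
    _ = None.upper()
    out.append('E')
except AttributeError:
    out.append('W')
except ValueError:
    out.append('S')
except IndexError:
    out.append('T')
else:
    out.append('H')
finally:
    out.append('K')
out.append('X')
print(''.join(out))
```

Execution trace: 'W' (except AttributeError) → 'K' (finally) → 'X' (after the try/except). Output: WKX

Answer: WKX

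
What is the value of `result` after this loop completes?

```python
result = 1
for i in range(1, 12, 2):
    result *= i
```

Product of 1, 3, 5, ... up to 11
`result` takes the values: 1 → 3 → 15 → 105 → 945 → 10395

Answer: 10395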